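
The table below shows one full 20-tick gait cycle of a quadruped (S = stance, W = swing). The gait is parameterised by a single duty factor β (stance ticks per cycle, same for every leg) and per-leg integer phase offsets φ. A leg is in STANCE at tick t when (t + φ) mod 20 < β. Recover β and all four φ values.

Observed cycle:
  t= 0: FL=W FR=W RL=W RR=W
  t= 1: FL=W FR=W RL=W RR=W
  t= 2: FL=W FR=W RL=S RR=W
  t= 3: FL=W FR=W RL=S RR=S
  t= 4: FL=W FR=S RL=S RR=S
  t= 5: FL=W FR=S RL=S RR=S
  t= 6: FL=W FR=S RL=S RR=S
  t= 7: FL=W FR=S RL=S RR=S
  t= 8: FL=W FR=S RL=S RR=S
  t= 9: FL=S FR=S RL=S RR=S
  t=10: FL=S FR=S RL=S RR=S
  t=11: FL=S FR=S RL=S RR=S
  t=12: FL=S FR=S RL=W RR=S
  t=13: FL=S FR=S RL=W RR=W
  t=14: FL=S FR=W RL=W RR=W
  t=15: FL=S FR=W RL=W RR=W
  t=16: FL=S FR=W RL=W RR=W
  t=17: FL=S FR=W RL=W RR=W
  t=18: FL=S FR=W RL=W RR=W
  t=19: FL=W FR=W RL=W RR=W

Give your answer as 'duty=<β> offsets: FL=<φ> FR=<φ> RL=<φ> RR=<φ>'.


duty=10 offsets: FL=11 FR=16 RL=18 RR=17

duty β = stance ticks per leg = 10
FL: stance ticks = 10; W→S at t=9 → φ=11
FR: stance ticks = 10; W→S at t=4 → φ=16
RL: stance ticks = 10; W→S at t=2 → φ=18
RR: stance ticks = 10; W→S at t=3 → φ=17


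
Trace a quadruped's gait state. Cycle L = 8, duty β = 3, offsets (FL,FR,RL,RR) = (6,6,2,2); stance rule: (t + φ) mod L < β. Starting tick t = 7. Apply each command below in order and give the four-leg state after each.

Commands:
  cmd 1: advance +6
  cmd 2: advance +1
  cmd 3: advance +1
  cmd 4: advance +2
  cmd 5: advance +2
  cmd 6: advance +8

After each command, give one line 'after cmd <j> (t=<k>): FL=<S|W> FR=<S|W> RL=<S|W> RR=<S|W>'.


start t=7: FL=W FR=W RL=S RR=S
cmd 1: advance +6 → t=13, phase=(3,3,7,7) → FL=W FR=W RL=W RR=W
cmd 2: advance +1 → t=14, phase=(4,4,0,0) → FL=W FR=W RL=S RR=S
cmd 3: advance +1 → t=15, phase=(5,5,1,1) → FL=W FR=W RL=S RR=S
cmd 4: advance +2 → t=17, phase=(7,7,3,3) → FL=W FR=W RL=W RR=W
cmd 5: advance +2 → t=19, phase=(1,1,5,5) → FL=S FR=S RL=W RR=W
cmd 6: advance +8 → t=27, phase=(1,1,5,5) → FL=S FR=S RL=W RR=W

after cmd 1 (t=13): FL=W FR=W RL=W RR=W
after cmd 2 (t=14): FL=W FR=W RL=S RR=S
after cmd 3 (t=15): FL=W FR=W RL=S RR=S
after cmd 4 (t=17): FL=W FR=W RL=W RR=W
after cmd 5 (t=19): FL=S FR=S RL=W RR=W
after cmd 6 (t=27): FL=S FR=S RL=W RR=W


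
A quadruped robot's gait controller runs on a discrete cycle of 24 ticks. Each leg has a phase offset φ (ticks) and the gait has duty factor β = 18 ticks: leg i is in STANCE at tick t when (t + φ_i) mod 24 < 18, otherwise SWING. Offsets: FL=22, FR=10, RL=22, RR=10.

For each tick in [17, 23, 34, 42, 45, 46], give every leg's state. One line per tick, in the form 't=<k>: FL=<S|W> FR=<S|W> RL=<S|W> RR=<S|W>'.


t=17: FL=S FR=S RL=S RR=S
t=23: FL=W FR=S RL=W RR=S
t=34: FL=S FR=W RL=S RR=W
t=42: FL=S FR=S RL=S RR=S
t=45: FL=W FR=S RL=W RR=S
t=46: FL=W FR=S RL=W RR=S

t=17: phase=(15,3,15,3) vs β=18 → FL=S FR=S RL=S RR=S
t=23: phase=(21,9,21,9) vs β=18 → FL=W FR=S RL=W RR=S
t=34: phase=(8,20,8,20) vs β=18 → FL=S FR=W RL=S RR=W
t=42: phase=(16,4,16,4) vs β=18 → FL=S FR=S RL=S RR=S
t=45: phase=(19,7,19,7) vs β=18 → FL=W FR=S RL=W RR=S
t=46: phase=(20,8,20,8) vs β=18 → FL=W FR=S RL=W RR=S


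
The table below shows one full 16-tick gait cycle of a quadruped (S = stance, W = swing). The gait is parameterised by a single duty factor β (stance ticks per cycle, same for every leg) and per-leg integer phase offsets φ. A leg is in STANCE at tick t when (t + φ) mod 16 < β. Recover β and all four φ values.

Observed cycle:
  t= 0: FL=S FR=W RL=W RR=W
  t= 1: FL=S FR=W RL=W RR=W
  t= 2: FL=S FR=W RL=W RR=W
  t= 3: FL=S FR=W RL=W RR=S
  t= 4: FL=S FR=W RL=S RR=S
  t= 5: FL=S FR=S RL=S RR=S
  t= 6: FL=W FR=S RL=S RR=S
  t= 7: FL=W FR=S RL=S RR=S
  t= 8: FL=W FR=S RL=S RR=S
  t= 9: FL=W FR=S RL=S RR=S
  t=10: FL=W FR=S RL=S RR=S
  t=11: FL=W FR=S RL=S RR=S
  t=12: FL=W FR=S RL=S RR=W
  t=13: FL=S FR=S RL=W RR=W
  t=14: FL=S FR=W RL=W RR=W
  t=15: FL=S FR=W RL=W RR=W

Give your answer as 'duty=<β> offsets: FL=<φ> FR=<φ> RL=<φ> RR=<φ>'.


duty=9 offsets: FL=3 FR=11 RL=12 RR=13

duty β = stance ticks per leg = 9
FL: stance ticks = 9; W→S at t=13 → φ=3
FR: stance ticks = 9; W→S at t=5 → φ=11
RL: stance ticks = 9; W→S at t=4 → φ=12
RR: stance ticks = 9; W→S at t=3 → φ=13


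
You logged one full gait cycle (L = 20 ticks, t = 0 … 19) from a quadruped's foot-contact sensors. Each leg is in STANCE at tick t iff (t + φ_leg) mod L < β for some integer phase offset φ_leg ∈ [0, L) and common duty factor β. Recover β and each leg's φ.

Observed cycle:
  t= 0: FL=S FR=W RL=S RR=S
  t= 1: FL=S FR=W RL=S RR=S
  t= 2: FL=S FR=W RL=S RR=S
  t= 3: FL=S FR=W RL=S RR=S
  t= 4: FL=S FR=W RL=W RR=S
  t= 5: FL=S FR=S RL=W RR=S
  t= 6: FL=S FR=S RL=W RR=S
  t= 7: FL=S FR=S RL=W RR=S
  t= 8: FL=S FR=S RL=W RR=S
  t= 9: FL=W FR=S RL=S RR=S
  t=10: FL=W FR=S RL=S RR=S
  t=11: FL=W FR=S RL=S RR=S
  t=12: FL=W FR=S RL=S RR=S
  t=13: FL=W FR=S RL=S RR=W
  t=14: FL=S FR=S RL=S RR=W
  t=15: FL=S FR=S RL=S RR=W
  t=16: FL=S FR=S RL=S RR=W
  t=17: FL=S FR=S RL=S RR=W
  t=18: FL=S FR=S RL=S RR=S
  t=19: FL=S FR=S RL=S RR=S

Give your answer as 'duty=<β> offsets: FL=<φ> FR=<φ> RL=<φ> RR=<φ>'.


duty=15 offsets: FL=6 FR=15 RL=11 RR=2

duty β = stance ticks per leg = 15
FL: stance ticks = 15; W→S at t=14 → φ=6
FR: stance ticks = 15; W→S at t=5 → φ=15
RL: stance ticks = 15; W→S at t=9 → φ=11
RR: stance ticks = 15; W→S at t=18 → φ=2


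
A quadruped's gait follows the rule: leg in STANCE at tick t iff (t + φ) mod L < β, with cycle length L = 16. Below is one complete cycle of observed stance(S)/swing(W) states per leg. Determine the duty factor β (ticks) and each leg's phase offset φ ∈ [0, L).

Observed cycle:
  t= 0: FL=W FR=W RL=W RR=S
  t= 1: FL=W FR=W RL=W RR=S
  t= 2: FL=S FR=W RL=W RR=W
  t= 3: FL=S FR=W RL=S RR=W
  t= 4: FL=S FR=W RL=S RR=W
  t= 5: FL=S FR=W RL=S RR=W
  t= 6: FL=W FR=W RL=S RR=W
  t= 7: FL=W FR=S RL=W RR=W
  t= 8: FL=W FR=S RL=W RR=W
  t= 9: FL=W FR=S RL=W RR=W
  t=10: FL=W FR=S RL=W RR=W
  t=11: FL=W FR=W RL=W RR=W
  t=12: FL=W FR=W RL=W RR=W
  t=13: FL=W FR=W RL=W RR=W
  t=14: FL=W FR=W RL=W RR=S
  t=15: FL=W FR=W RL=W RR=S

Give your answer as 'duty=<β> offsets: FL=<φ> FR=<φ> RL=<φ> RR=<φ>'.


duty=4 offsets: FL=14 FR=9 RL=13 RR=2

duty β = stance ticks per leg = 4
FL: stance ticks = 4; W→S at t=2 → φ=14
FR: stance ticks = 4; W→S at t=7 → φ=9
RL: stance ticks = 4; W→S at t=3 → φ=13
RR: stance ticks = 4; W→S at t=14 → φ=2


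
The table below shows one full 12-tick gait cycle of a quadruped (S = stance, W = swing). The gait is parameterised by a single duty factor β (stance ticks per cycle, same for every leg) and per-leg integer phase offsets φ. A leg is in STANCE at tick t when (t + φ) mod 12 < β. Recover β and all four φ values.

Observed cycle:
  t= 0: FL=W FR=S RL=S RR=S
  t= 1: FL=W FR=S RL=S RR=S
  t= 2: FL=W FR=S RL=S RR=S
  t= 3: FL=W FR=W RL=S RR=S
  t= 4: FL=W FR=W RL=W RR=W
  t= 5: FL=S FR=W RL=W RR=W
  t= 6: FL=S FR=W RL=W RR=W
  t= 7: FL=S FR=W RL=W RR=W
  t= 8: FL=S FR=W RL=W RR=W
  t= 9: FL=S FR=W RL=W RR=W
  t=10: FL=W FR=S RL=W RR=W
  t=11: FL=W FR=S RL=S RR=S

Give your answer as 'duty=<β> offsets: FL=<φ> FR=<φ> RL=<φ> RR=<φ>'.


duty β = stance ticks per leg = 5
FL: stance ticks = 5; W→S at t=5 → φ=7
FR: stance ticks = 5; W→S at t=10 → φ=2
RL: stance ticks = 5; W→S at t=11 → φ=1
RR: stance ticks = 5; W→S at t=11 → φ=1

duty=5 offsets: FL=7 FR=2 RL=1 RR=1


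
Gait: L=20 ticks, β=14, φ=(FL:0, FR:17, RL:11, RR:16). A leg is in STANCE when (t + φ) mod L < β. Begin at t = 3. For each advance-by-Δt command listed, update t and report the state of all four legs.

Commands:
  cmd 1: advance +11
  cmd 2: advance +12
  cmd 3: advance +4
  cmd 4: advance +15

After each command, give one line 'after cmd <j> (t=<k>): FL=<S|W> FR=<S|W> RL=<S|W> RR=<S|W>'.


start t=3: FL=S FR=S RL=W RR=W
cmd 1: advance +11 → t=14, phase=(14,11,5,10) → FL=W FR=S RL=S RR=S
cmd 2: advance +12 → t=26, phase=(6,3,17,2) → FL=S FR=S RL=W RR=S
cmd 3: advance +4 → t=30, phase=(10,7,1,6) → FL=S FR=S RL=S RR=S
cmd 4: advance +15 → t=45, phase=(5,2,16,1) → FL=S FR=S RL=W RR=S

after cmd 1 (t=14): FL=W FR=S RL=S RR=S
after cmd 2 (t=26): FL=S FR=S RL=W RR=S
after cmd 3 (t=30): FL=S FR=S RL=S RR=S
after cmd 4 (t=45): FL=S FR=S RL=W RR=S


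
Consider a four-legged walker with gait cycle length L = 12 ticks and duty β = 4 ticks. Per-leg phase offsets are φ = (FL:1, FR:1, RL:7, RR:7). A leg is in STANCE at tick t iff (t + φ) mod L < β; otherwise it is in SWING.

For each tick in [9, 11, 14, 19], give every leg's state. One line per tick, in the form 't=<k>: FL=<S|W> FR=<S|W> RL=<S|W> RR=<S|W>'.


t=9: FL=W FR=W RL=W RR=W
t=11: FL=S FR=S RL=W RR=W
t=14: FL=S FR=S RL=W RR=W
t=19: FL=W FR=W RL=S RR=S

t=9: phase=(10,10,4,4) vs β=4 → FL=W FR=W RL=W RR=W
t=11: phase=(0,0,6,6) vs β=4 → FL=S FR=S RL=W RR=W
t=14: phase=(3,3,9,9) vs β=4 → FL=S FR=S RL=W RR=W
t=19: phase=(8,8,2,2) vs β=4 → FL=W FR=W RL=S RR=S


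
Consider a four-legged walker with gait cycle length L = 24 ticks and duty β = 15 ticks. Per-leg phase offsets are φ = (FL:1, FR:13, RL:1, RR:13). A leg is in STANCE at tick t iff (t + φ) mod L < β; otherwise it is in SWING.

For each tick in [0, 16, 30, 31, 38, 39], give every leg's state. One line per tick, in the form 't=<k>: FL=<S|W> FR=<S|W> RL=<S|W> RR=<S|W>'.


t=0: phase=(1,13,1,13) vs β=15 → FL=S FR=S RL=S RR=S
t=16: phase=(17,5,17,5) vs β=15 → FL=W FR=S RL=W RR=S
t=30: phase=(7,19,7,19) vs β=15 → FL=S FR=W RL=S RR=W
t=31: phase=(8,20,8,20) vs β=15 → FL=S FR=W RL=S RR=W
t=38: phase=(15,3,15,3) vs β=15 → FL=W FR=S RL=W RR=S
t=39: phase=(16,4,16,4) vs β=15 → FL=W FR=S RL=W RR=S

t=0: FL=S FR=S RL=S RR=S
t=16: FL=W FR=S RL=W RR=S
t=30: FL=S FR=W RL=S RR=W
t=31: FL=S FR=W RL=S RR=W
t=38: FL=W FR=S RL=W RR=S
t=39: FL=W FR=S RL=W RR=S


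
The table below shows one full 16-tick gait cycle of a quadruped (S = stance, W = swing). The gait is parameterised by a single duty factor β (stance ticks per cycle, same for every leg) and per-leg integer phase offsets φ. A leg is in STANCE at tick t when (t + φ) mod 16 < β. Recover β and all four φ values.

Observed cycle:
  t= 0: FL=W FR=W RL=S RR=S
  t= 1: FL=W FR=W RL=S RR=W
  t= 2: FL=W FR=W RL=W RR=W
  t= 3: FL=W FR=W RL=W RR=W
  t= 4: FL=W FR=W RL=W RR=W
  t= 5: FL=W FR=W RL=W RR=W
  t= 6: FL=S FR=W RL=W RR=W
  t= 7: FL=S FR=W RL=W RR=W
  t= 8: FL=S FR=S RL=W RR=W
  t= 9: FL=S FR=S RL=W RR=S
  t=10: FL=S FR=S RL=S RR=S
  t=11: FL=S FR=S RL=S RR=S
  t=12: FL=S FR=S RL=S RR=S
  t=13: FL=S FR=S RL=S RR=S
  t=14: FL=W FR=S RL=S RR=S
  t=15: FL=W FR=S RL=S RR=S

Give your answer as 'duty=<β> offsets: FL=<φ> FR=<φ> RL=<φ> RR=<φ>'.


duty β = stance ticks per leg = 8
FL: stance ticks = 8; W→S at t=6 → φ=10
FR: stance ticks = 8; W→S at t=8 → φ=8
RL: stance ticks = 8; W→S at t=10 → φ=6
RR: stance ticks = 8; W→S at t=9 → φ=7

duty=8 offsets: FL=10 FR=8 RL=6 RR=7


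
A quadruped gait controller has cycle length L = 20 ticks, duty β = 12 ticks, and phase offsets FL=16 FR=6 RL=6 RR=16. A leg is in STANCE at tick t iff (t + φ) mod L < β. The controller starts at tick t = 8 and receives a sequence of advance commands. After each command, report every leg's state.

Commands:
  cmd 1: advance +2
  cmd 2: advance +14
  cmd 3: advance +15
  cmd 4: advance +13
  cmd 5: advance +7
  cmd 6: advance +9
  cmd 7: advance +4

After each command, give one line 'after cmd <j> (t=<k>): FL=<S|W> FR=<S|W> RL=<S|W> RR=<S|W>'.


start t=8: FL=S FR=W RL=W RR=S
cmd 1: advance +2 → t=10, phase=(6,16,16,6) → FL=S FR=W RL=W RR=S
cmd 2: advance +14 → t=24, phase=(0,10,10,0) → FL=S FR=S RL=S RR=S
cmd 3: advance +15 → t=39, phase=(15,5,5,15) → FL=W FR=S RL=S RR=W
cmd 4: advance +13 → t=52, phase=(8,18,18,8) → FL=S FR=W RL=W RR=S
cmd 5: advance +7 → t=59, phase=(15,5,5,15) → FL=W FR=S RL=S RR=W
cmd 6: advance +9 → t=68, phase=(4,14,14,4) → FL=S FR=W RL=W RR=S
cmd 7: advance +4 → t=72, phase=(8,18,18,8) → FL=S FR=W RL=W RR=S

after cmd 1 (t=10): FL=S FR=W RL=W RR=S
after cmd 2 (t=24): FL=S FR=S RL=S RR=S
after cmd 3 (t=39): FL=W FR=S RL=S RR=W
after cmd 4 (t=52): FL=S FR=W RL=W RR=S
after cmd 5 (t=59): FL=W FR=S RL=S RR=W
after cmd 6 (t=68): FL=S FR=W RL=W RR=S
after cmd 7 (t=72): FL=S FR=W RL=W RR=S


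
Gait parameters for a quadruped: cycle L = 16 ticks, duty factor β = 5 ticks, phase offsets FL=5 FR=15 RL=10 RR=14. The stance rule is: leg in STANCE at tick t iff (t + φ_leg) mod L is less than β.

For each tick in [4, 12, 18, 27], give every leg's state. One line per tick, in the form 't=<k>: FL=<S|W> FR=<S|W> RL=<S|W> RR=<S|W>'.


t=4: phase=(9,3,14,2) vs β=5 → FL=W FR=S RL=W RR=S
t=12: phase=(1,11,6,10) vs β=5 → FL=S FR=W RL=W RR=W
t=18: phase=(7,1,12,0) vs β=5 → FL=W FR=S RL=W RR=S
t=27: phase=(0,10,5,9) vs β=5 → FL=S FR=W RL=W RR=W

t=4: FL=W FR=S RL=W RR=S
t=12: FL=S FR=W RL=W RR=W
t=18: FL=W FR=S RL=W RR=S
t=27: FL=S FR=W RL=W RR=W


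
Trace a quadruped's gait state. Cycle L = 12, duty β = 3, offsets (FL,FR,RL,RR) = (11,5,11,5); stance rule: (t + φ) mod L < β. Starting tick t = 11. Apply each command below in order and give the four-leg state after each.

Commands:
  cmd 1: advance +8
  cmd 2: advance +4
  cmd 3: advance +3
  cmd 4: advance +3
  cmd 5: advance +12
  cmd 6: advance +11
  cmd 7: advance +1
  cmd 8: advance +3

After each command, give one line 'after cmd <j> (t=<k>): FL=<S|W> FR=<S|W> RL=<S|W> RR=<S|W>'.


after cmd 1 (t=19): FL=W FR=S RL=W RR=S
after cmd 2 (t=23): FL=W FR=W RL=W RR=W
after cmd 3 (t=26): FL=S FR=W RL=S RR=W
after cmd 4 (t=29): FL=W FR=W RL=W RR=W
after cmd 5 (t=41): FL=W FR=W RL=W RR=W
after cmd 6 (t=52): FL=W FR=W RL=W RR=W
after cmd 7 (t=53): FL=W FR=W RL=W RR=W
after cmd 8 (t=56): FL=W FR=S RL=W RR=S

start t=11: FL=W FR=W RL=W RR=W
cmd 1: advance +8 → t=19, phase=(6,0,6,0) → FL=W FR=S RL=W RR=S
cmd 2: advance +4 → t=23, phase=(10,4,10,4) → FL=W FR=W RL=W RR=W
cmd 3: advance +3 → t=26, phase=(1,7,1,7) → FL=S FR=W RL=S RR=W
cmd 4: advance +3 → t=29, phase=(4,10,4,10) → FL=W FR=W RL=W RR=W
cmd 5: advance +12 → t=41, phase=(4,10,4,10) → FL=W FR=W RL=W RR=W
cmd 6: advance +11 → t=52, phase=(3,9,3,9) → FL=W FR=W RL=W RR=W
cmd 7: advance +1 → t=53, phase=(4,10,4,10) → FL=W FR=W RL=W RR=W
cmd 8: advance +3 → t=56, phase=(7,1,7,1) → FL=W FR=S RL=W RR=S


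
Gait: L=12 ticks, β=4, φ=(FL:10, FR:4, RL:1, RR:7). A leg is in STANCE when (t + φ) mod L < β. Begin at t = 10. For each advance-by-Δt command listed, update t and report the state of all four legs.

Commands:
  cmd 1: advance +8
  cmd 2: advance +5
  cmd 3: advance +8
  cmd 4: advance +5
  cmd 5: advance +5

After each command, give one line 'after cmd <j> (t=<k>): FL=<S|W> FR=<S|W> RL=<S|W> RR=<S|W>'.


after cmd 1 (t=18): FL=W FR=W RL=W RR=S
after cmd 2 (t=23): FL=W FR=S RL=S RR=W
after cmd 3 (t=31): FL=W FR=W RL=W RR=S
after cmd 4 (t=36): FL=W FR=W RL=S RR=W
after cmd 5 (t=41): FL=S FR=W RL=W RR=S

start t=10: FL=W FR=S RL=W RR=W
cmd 1: advance +8 → t=18, phase=(4,10,7,1) → FL=W FR=W RL=W RR=S
cmd 2: advance +5 → t=23, phase=(9,3,0,6) → FL=W FR=S RL=S RR=W
cmd 3: advance +8 → t=31, phase=(5,11,8,2) → FL=W FR=W RL=W RR=S
cmd 4: advance +5 → t=36, phase=(10,4,1,7) → FL=W FR=W RL=S RR=W
cmd 5: advance +5 → t=41, phase=(3,9,6,0) → FL=S FR=W RL=W RR=S


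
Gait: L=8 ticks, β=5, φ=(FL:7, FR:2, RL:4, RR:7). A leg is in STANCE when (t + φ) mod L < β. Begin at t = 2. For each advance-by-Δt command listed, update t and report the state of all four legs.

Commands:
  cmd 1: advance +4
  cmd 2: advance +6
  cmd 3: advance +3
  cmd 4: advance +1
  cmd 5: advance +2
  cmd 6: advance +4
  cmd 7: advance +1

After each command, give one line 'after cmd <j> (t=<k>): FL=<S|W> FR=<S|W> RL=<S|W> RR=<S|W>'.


start t=2: FL=S FR=S RL=W RR=S
cmd 1: advance +4 → t=6, phase=(5,0,2,5) → FL=W FR=S RL=S RR=W
cmd 2: advance +6 → t=12, phase=(3,6,0,3) → FL=S FR=W RL=S RR=S
cmd 3: advance +3 → t=15, phase=(6,1,3,6) → FL=W FR=S RL=S RR=W
cmd 4: advance +1 → t=16, phase=(7,2,4,7) → FL=W FR=S RL=S RR=W
cmd 5: advance +2 → t=18, phase=(1,4,6,1) → FL=S FR=S RL=W RR=S
cmd 6: advance +4 → t=22, phase=(5,0,2,5) → FL=W FR=S RL=S RR=W
cmd 7: advance +1 → t=23, phase=(6,1,3,6) → FL=W FR=S RL=S RR=W

after cmd 1 (t=6): FL=W FR=S RL=S RR=W
after cmd 2 (t=12): FL=S FR=W RL=S RR=S
after cmd 3 (t=15): FL=W FR=S RL=S RR=W
after cmd 4 (t=16): FL=W FR=S RL=S RR=W
after cmd 5 (t=18): FL=S FR=S RL=W RR=S
after cmd 6 (t=22): FL=W FR=S RL=S RR=W
after cmd 7 (t=23): FL=W FR=S RL=S RR=W


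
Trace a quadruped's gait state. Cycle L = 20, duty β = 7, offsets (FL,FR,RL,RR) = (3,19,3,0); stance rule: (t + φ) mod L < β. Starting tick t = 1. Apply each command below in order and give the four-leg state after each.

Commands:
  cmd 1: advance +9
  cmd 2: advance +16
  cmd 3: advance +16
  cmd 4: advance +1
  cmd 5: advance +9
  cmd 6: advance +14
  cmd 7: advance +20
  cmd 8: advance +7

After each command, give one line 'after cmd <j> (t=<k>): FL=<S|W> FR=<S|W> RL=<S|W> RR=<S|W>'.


after cmd 1 (t=10): FL=W FR=W RL=W RR=W
after cmd 2 (t=26): FL=W FR=S RL=W RR=S
after cmd 3 (t=42): FL=S FR=S RL=S RR=S
after cmd 4 (t=43): FL=S FR=S RL=S RR=S
after cmd 5 (t=52): FL=W FR=W RL=W RR=W
after cmd 6 (t=66): FL=W FR=S RL=W RR=S
after cmd 7 (t=86): FL=W FR=S RL=W RR=S
after cmd 8 (t=93): FL=W FR=W RL=W RR=W

start t=1: FL=S FR=S RL=S RR=S
cmd 1: advance +9 → t=10, phase=(13,9,13,10) → FL=W FR=W RL=W RR=W
cmd 2: advance +16 → t=26, phase=(9,5,9,6) → FL=W FR=S RL=W RR=S
cmd 3: advance +16 → t=42, phase=(5,1,5,2) → FL=S FR=S RL=S RR=S
cmd 4: advance +1 → t=43, phase=(6,2,6,3) → FL=S FR=S RL=S RR=S
cmd 5: advance +9 → t=52, phase=(15,11,15,12) → FL=W FR=W RL=W RR=W
cmd 6: advance +14 → t=66, phase=(9,5,9,6) → FL=W FR=S RL=W RR=S
cmd 7: advance +20 → t=86, phase=(9,5,9,6) → FL=W FR=S RL=W RR=S
cmd 8: advance +7 → t=93, phase=(16,12,16,13) → FL=W FR=W RL=W RR=W


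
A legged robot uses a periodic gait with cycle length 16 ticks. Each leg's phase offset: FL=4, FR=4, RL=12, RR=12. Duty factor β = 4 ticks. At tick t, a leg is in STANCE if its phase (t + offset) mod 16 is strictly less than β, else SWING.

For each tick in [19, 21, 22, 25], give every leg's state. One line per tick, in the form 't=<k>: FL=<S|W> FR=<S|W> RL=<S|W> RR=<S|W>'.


t=19: phase=(7,7,15,15) vs β=4 → FL=W FR=W RL=W RR=W
t=21: phase=(9,9,1,1) vs β=4 → FL=W FR=W RL=S RR=S
t=22: phase=(10,10,2,2) vs β=4 → FL=W FR=W RL=S RR=S
t=25: phase=(13,13,5,5) vs β=4 → FL=W FR=W RL=W RR=W

t=19: FL=W FR=W RL=W RR=W
t=21: FL=W FR=W RL=S RR=S
t=22: FL=W FR=W RL=S RR=S
t=25: FL=W FR=W RL=W RR=W


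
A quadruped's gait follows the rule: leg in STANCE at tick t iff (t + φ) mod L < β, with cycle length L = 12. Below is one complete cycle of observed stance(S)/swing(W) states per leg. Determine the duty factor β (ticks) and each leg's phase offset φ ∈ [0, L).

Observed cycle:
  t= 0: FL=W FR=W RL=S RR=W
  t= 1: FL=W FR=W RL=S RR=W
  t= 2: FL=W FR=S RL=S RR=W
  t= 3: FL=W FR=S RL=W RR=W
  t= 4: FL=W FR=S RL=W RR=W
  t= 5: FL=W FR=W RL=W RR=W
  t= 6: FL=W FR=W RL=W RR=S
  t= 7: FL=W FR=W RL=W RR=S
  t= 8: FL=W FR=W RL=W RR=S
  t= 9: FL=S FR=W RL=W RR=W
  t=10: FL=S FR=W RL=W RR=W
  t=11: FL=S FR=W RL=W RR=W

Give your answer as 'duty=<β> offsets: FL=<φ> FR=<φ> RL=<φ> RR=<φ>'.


duty=3 offsets: FL=3 FR=10 RL=0 RR=6

duty β = stance ticks per leg = 3
FL: stance ticks = 3; W→S at t=9 → φ=3
FR: stance ticks = 3; W→S at t=2 → φ=10
RL: stance ticks = 3; W→S at t=0 → φ=0
RR: stance ticks = 3; W→S at t=6 → φ=6


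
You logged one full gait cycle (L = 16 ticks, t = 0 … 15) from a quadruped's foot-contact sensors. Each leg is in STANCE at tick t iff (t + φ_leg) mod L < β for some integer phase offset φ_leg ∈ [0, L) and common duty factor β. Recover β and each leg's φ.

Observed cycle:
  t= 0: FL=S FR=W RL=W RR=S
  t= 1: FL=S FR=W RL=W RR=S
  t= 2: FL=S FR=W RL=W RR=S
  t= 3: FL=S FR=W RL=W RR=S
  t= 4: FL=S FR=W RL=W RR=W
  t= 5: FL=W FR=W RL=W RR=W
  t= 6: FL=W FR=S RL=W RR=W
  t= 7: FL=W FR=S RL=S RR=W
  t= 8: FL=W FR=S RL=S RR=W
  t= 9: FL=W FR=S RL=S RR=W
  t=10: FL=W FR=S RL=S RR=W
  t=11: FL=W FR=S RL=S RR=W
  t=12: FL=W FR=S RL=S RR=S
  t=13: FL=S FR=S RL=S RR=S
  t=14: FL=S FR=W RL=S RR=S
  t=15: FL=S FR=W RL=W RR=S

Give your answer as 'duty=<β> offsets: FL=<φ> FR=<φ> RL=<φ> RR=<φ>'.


duty=8 offsets: FL=3 FR=10 RL=9 RR=4

duty β = stance ticks per leg = 8
FL: stance ticks = 8; W→S at t=13 → φ=3
FR: stance ticks = 8; W→S at t=6 → φ=10
RL: stance ticks = 8; W→S at t=7 → φ=9
RR: stance ticks = 8; W→S at t=12 → φ=4


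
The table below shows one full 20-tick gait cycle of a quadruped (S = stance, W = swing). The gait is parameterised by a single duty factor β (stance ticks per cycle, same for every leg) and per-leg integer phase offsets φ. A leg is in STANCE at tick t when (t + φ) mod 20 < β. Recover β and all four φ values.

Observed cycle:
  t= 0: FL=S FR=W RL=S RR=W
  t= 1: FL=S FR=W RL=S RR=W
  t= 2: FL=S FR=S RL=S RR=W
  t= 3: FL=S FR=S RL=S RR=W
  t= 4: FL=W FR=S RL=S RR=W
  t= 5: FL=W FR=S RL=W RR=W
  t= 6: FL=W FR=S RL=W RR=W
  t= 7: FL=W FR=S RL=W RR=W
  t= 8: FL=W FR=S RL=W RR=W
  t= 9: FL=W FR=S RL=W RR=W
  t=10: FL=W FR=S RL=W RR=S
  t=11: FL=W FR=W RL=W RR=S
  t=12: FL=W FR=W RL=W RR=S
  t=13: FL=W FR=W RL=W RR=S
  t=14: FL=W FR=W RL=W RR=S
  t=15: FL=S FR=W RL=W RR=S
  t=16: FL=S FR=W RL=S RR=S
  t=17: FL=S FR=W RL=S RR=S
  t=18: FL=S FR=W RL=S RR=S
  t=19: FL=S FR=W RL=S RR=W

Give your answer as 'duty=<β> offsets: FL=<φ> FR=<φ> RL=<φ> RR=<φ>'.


duty β = stance ticks per leg = 9
FL: stance ticks = 9; W→S at t=15 → φ=5
FR: stance ticks = 9; W→S at t=2 → φ=18
RL: stance ticks = 9; W→S at t=16 → φ=4
RR: stance ticks = 9; W→S at t=10 → φ=10

duty=9 offsets: FL=5 FR=18 RL=4 RR=10


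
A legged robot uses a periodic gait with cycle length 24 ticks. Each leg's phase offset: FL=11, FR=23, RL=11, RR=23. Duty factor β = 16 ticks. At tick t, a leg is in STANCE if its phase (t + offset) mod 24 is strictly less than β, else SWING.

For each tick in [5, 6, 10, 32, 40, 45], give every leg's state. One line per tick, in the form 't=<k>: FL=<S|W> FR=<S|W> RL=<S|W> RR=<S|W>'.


t=5: phase=(16,4,16,4) vs β=16 → FL=W FR=S RL=W RR=S
t=6: phase=(17,5,17,5) vs β=16 → FL=W FR=S RL=W RR=S
t=10: phase=(21,9,21,9) vs β=16 → FL=W FR=S RL=W RR=S
t=32: phase=(19,7,19,7) vs β=16 → FL=W FR=S RL=W RR=S
t=40: phase=(3,15,3,15) vs β=16 → FL=S FR=S RL=S RR=S
t=45: phase=(8,20,8,20) vs β=16 → FL=S FR=W RL=S RR=W

t=5: FL=W FR=S RL=W RR=S
t=6: FL=W FR=S RL=W RR=S
t=10: FL=W FR=S RL=W RR=S
t=32: FL=W FR=S RL=W RR=S
t=40: FL=S FR=S RL=S RR=S
t=45: FL=S FR=W RL=S RR=W


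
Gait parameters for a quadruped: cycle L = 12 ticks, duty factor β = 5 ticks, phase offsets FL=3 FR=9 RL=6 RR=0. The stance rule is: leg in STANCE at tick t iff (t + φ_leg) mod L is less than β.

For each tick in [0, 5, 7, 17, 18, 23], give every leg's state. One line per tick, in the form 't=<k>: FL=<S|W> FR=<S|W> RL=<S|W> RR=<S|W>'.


t=0: FL=S FR=W RL=W RR=S
t=5: FL=W FR=S RL=W RR=W
t=7: FL=W FR=S RL=S RR=W
t=17: FL=W FR=S RL=W RR=W
t=18: FL=W FR=S RL=S RR=W
t=23: FL=S FR=W RL=W RR=W

t=0: phase=(3,9,6,0) vs β=5 → FL=S FR=W RL=W RR=S
t=5: phase=(8,2,11,5) vs β=5 → FL=W FR=S RL=W RR=W
t=7: phase=(10,4,1,7) vs β=5 → FL=W FR=S RL=S RR=W
t=17: phase=(8,2,11,5) vs β=5 → FL=W FR=S RL=W RR=W
t=18: phase=(9,3,0,6) vs β=5 → FL=W FR=S RL=S RR=W
t=23: phase=(2,8,5,11) vs β=5 → FL=S FR=W RL=W RR=W


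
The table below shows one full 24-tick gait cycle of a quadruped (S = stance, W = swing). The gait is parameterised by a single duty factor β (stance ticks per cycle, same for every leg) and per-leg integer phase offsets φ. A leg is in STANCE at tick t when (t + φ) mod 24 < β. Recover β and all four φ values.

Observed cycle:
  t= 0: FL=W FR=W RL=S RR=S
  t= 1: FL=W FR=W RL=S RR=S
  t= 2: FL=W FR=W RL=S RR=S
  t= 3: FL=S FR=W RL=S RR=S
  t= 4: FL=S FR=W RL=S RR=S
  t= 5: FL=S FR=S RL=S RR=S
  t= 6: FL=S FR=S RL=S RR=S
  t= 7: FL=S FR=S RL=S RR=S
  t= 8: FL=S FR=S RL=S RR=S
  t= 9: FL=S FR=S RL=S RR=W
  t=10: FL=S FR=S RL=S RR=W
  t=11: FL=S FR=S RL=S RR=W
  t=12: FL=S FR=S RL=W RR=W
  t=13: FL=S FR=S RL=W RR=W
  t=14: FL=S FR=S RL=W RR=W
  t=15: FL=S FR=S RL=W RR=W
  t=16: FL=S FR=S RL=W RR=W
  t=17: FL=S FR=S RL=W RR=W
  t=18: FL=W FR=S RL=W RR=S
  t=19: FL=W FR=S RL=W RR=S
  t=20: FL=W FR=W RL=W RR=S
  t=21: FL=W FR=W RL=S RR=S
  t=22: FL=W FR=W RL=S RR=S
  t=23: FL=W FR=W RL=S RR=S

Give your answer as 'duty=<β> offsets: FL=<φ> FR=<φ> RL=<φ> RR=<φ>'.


duty=15 offsets: FL=21 FR=19 RL=3 RR=6

duty β = stance ticks per leg = 15
FL: stance ticks = 15; W→S at t=3 → φ=21
FR: stance ticks = 15; W→S at t=5 → φ=19
RL: stance ticks = 15; W→S at t=21 → φ=3
RR: stance ticks = 15; W→S at t=18 → φ=6


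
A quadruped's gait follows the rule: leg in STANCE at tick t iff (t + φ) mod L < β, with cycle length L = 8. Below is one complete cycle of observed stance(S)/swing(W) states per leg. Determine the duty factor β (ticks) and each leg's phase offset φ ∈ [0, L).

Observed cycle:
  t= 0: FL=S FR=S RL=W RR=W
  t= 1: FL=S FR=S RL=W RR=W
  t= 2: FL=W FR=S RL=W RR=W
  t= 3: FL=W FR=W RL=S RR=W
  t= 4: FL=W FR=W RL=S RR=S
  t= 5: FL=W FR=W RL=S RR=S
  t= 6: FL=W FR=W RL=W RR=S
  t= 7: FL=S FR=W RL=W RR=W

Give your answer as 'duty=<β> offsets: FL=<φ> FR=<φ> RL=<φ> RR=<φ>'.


duty=3 offsets: FL=1 FR=0 RL=5 RR=4

duty β = stance ticks per leg = 3
FL: stance ticks = 3; W→S at t=7 → φ=1
FR: stance ticks = 3; W→S at t=0 → φ=0
RL: stance ticks = 3; W→S at t=3 → φ=5
RR: stance ticks = 3; W→S at t=4 → φ=4


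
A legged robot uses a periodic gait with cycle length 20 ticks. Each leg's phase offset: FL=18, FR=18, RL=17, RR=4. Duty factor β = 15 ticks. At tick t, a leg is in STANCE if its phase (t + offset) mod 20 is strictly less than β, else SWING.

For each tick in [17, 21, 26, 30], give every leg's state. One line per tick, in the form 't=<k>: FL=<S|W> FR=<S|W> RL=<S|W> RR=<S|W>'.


t=17: phase=(15,15,14,1) vs β=15 → FL=W FR=W RL=S RR=S
t=21: phase=(19,19,18,5) vs β=15 → FL=W FR=W RL=W RR=S
t=26: phase=(4,4,3,10) vs β=15 → FL=S FR=S RL=S RR=S
t=30: phase=(8,8,7,14) vs β=15 → FL=S FR=S RL=S RR=S

t=17: FL=W FR=W RL=S RR=S
t=21: FL=W FR=W RL=W RR=S
t=26: FL=S FR=S RL=S RR=S
t=30: FL=S FR=S RL=S RR=S


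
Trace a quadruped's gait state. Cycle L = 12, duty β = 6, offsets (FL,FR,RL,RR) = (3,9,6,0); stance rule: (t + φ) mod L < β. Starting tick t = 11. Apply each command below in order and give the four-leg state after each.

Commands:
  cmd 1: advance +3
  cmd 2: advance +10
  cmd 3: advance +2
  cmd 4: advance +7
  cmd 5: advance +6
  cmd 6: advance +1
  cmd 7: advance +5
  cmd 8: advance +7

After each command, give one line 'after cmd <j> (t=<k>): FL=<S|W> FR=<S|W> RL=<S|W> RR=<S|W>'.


after cmd 1 (t=14): FL=S FR=W RL=W RR=S
after cmd 2 (t=24): FL=S FR=W RL=W RR=S
after cmd 3 (t=26): FL=S FR=W RL=W RR=S
after cmd 4 (t=33): FL=S FR=W RL=S RR=W
after cmd 5 (t=39): FL=W FR=S RL=W RR=S
after cmd 6 (t=40): FL=W FR=S RL=W RR=S
after cmd 7 (t=45): FL=S FR=W RL=S RR=W
after cmd 8 (t=52): FL=W FR=S RL=W RR=S

start t=11: FL=S FR=W RL=S RR=W
cmd 1: advance +3 → t=14, phase=(5,11,8,2) → FL=S FR=W RL=W RR=S
cmd 2: advance +10 → t=24, phase=(3,9,6,0) → FL=S FR=W RL=W RR=S
cmd 3: advance +2 → t=26, phase=(5,11,8,2) → FL=S FR=W RL=W RR=S
cmd 4: advance +7 → t=33, phase=(0,6,3,9) → FL=S FR=W RL=S RR=W
cmd 5: advance +6 → t=39, phase=(6,0,9,3) → FL=W FR=S RL=W RR=S
cmd 6: advance +1 → t=40, phase=(7,1,10,4) → FL=W FR=S RL=W RR=S
cmd 7: advance +5 → t=45, phase=(0,6,3,9) → FL=S FR=W RL=S RR=W
cmd 8: advance +7 → t=52, phase=(7,1,10,4) → FL=W FR=S RL=W RR=S


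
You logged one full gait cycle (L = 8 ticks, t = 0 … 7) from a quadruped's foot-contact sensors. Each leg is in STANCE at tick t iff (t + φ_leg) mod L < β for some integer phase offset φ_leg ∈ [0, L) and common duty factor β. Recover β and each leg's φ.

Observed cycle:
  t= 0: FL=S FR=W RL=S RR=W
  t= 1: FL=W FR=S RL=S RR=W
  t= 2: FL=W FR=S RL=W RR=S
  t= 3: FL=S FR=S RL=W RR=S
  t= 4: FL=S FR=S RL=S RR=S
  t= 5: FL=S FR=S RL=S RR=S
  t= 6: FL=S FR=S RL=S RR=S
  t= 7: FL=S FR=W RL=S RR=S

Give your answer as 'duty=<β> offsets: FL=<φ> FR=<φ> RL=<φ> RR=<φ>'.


duty β = stance ticks per leg = 6
FL: stance ticks = 6; W→S at t=3 → φ=5
FR: stance ticks = 6; W→S at t=1 → φ=7
RL: stance ticks = 6; W→S at t=4 → φ=4
RR: stance ticks = 6; W→S at t=2 → φ=6

duty=6 offsets: FL=5 FR=7 RL=4 RR=6


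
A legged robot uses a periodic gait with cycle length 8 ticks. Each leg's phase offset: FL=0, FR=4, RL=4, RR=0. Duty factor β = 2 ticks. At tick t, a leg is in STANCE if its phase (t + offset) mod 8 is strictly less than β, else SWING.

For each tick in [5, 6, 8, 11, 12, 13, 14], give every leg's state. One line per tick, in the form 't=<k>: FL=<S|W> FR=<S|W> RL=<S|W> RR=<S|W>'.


t=5: FL=W FR=S RL=S RR=W
t=6: FL=W FR=W RL=W RR=W
t=8: FL=S FR=W RL=W RR=S
t=11: FL=W FR=W RL=W RR=W
t=12: FL=W FR=S RL=S RR=W
t=13: FL=W FR=S RL=S RR=W
t=14: FL=W FR=W RL=W RR=W

t=5: phase=(5,1,1,5) vs β=2 → FL=W FR=S RL=S RR=W
t=6: phase=(6,2,2,6) vs β=2 → FL=W FR=W RL=W RR=W
t=8: phase=(0,4,4,0) vs β=2 → FL=S FR=W RL=W RR=S
t=11: phase=(3,7,7,3) vs β=2 → FL=W FR=W RL=W RR=W
t=12: phase=(4,0,0,4) vs β=2 → FL=W FR=S RL=S RR=W
t=13: phase=(5,1,1,5) vs β=2 → FL=W FR=S RL=S RR=W
t=14: phase=(6,2,2,6) vs β=2 → FL=W FR=W RL=W RR=W


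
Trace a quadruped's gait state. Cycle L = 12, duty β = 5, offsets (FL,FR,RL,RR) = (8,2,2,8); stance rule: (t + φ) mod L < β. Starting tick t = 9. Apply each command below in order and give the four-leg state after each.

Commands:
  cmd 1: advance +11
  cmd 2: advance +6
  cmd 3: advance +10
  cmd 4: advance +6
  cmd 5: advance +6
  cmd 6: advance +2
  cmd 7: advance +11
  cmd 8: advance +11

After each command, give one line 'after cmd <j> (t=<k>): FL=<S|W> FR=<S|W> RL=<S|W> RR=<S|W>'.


after cmd 1 (t=20): FL=S FR=W RL=W RR=S
after cmd 2 (t=26): FL=W FR=S RL=S RR=W
after cmd 3 (t=36): FL=W FR=S RL=S RR=W
after cmd 4 (t=42): FL=S FR=W RL=W RR=S
after cmd 5 (t=48): FL=W FR=S RL=S RR=W
after cmd 6 (t=50): FL=W FR=S RL=S RR=W
after cmd 7 (t=61): FL=W FR=S RL=S RR=W
after cmd 8 (t=72): FL=W FR=S RL=S RR=W

start t=9: FL=W FR=W RL=W RR=W
cmd 1: advance +11 → t=20, phase=(4,10,10,4) → FL=S FR=W RL=W RR=S
cmd 2: advance +6 → t=26, phase=(10,4,4,10) → FL=W FR=S RL=S RR=W
cmd 3: advance +10 → t=36, phase=(8,2,2,8) → FL=W FR=S RL=S RR=W
cmd 4: advance +6 → t=42, phase=(2,8,8,2) → FL=S FR=W RL=W RR=S
cmd 5: advance +6 → t=48, phase=(8,2,2,8) → FL=W FR=S RL=S RR=W
cmd 6: advance +2 → t=50, phase=(10,4,4,10) → FL=W FR=S RL=S RR=W
cmd 7: advance +11 → t=61, phase=(9,3,3,9) → FL=W FR=S RL=S RR=W
cmd 8: advance +11 → t=72, phase=(8,2,2,8) → FL=W FR=S RL=S RR=W


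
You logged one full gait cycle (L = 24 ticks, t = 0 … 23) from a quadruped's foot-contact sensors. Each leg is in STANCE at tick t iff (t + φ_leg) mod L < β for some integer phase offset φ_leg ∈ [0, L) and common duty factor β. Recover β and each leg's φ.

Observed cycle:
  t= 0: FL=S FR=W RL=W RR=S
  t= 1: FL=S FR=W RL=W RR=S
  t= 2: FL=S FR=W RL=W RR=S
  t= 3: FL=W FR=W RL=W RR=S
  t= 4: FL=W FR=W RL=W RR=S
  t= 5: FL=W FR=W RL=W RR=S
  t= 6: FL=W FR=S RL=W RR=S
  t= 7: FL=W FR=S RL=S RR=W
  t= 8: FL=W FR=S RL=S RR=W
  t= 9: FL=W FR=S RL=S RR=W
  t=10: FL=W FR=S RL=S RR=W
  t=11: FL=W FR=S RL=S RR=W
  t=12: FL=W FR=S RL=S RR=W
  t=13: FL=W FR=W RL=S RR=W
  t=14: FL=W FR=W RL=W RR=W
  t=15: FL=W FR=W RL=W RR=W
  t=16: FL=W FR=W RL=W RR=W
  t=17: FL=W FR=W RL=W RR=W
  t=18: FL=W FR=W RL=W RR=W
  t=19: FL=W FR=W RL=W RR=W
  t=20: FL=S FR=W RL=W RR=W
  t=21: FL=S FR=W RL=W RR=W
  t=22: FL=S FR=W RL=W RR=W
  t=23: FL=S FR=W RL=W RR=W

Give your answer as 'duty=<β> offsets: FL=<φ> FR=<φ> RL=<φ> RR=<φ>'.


duty=7 offsets: FL=4 FR=18 RL=17 RR=0

duty β = stance ticks per leg = 7
FL: stance ticks = 7; W→S at t=20 → φ=4
FR: stance ticks = 7; W→S at t=6 → φ=18
RL: stance ticks = 7; W→S at t=7 → φ=17
RR: stance ticks = 7; W→S at t=0 → φ=0


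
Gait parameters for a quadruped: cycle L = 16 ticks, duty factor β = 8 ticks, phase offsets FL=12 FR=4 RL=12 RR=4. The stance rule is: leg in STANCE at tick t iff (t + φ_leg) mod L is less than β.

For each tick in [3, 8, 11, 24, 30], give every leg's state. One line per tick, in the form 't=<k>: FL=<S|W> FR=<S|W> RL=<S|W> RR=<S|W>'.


t=3: FL=W FR=S RL=W RR=S
t=8: FL=S FR=W RL=S RR=W
t=11: FL=S FR=W RL=S RR=W
t=24: FL=S FR=W RL=S RR=W
t=30: FL=W FR=S RL=W RR=S

t=3: phase=(15,7,15,7) vs β=8 → FL=W FR=S RL=W RR=S
t=8: phase=(4,12,4,12) vs β=8 → FL=S FR=W RL=S RR=W
t=11: phase=(7,15,7,15) vs β=8 → FL=S FR=W RL=S RR=W
t=24: phase=(4,12,4,12) vs β=8 → FL=S FR=W RL=S RR=W
t=30: phase=(10,2,10,2) vs β=8 → FL=W FR=S RL=W RR=S


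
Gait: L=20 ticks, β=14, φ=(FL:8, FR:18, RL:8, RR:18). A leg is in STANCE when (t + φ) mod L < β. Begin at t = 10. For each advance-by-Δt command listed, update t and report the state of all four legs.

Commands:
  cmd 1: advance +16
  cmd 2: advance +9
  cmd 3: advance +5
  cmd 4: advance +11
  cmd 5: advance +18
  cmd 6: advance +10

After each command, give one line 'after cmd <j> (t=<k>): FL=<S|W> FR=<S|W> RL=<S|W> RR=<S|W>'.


after cmd 1 (t=26): FL=W FR=S RL=W RR=S
after cmd 2 (t=35): FL=S FR=S RL=S RR=S
after cmd 3 (t=40): FL=S FR=W RL=S RR=W
after cmd 4 (t=51): FL=W FR=S RL=W RR=S
after cmd 5 (t=69): FL=W FR=S RL=W RR=S
after cmd 6 (t=79): FL=S FR=W RL=S RR=W

start t=10: FL=W FR=S RL=W RR=S
cmd 1: advance +16 → t=26, phase=(14,4,14,4) → FL=W FR=S RL=W RR=S
cmd 2: advance +9 → t=35, phase=(3,13,3,13) → FL=S FR=S RL=S RR=S
cmd 3: advance +5 → t=40, phase=(8,18,8,18) → FL=S FR=W RL=S RR=W
cmd 4: advance +11 → t=51, phase=(19,9,19,9) → FL=W FR=S RL=W RR=S
cmd 5: advance +18 → t=69, phase=(17,7,17,7) → FL=W FR=S RL=W RR=S
cmd 6: advance +10 → t=79, phase=(7,17,7,17) → FL=S FR=W RL=S RR=W


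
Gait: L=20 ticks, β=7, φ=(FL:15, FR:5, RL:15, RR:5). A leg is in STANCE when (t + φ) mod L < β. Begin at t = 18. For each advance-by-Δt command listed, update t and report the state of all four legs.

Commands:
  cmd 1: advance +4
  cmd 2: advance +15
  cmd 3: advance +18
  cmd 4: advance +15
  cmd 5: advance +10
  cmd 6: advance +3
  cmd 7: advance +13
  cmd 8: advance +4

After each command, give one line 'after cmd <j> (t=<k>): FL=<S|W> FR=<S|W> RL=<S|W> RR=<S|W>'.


after cmd 1 (t=22): FL=W FR=W RL=W RR=W
after cmd 2 (t=37): FL=W FR=S RL=W RR=S
after cmd 3 (t=55): FL=W FR=S RL=W RR=S
after cmd 4 (t=70): FL=S FR=W RL=S RR=W
after cmd 5 (t=80): FL=W FR=S RL=W RR=S
after cmd 6 (t=83): FL=W FR=W RL=W RR=W
after cmd 7 (t=96): FL=W FR=S RL=W RR=S
after cmd 8 (t=100): FL=W FR=S RL=W RR=S

start t=18: FL=W FR=S RL=W RR=S
cmd 1: advance +4 → t=22, phase=(17,7,17,7) → FL=W FR=W RL=W RR=W
cmd 2: advance +15 → t=37, phase=(12,2,12,2) → FL=W FR=S RL=W RR=S
cmd 3: advance +18 → t=55, phase=(10,0,10,0) → FL=W FR=S RL=W RR=S
cmd 4: advance +15 → t=70, phase=(5,15,5,15) → FL=S FR=W RL=S RR=W
cmd 5: advance +10 → t=80, phase=(15,5,15,5) → FL=W FR=S RL=W RR=S
cmd 6: advance +3 → t=83, phase=(18,8,18,8) → FL=W FR=W RL=W RR=W
cmd 7: advance +13 → t=96, phase=(11,1,11,1) → FL=W FR=S RL=W RR=S
cmd 8: advance +4 → t=100, phase=(15,5,15,5) → FL=W FR=S RL=W RR=S


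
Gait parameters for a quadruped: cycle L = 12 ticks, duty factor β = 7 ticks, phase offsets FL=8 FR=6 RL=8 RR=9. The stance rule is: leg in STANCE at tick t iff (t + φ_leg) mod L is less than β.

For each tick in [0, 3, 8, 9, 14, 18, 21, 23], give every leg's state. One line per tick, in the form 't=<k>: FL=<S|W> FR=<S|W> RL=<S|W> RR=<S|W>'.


t=0: phase=(8,6,8,9) vs β=7 → FL=W FR=S RL=W RR=W
t=3: phase=(11,9,11,0) vs β=7 → FL=W FR=W RL=W RR=S
t=8: phase=(4,2,4,5) vs β=7 → FL=S FR=S RL=S RR=S
t=9: phase=(5,3,5,6) vs β=7 → FL=S FR=S RL=S RR=S
t=14: phase=(10,8,10,11) vs β=7 → FL=W FR=W RL=W RR=W
t=18: phase=(2,0,2,3) vs β=7 → FL=S FR=S RL=S RR=S
t=21: phase=(5,3,5,6) vs β=7 → FL=S FR=S RL=S RR=S
t=23: phase=(7,5,7,8) vs β=7 → FL=W FR=S RL=W RR=W

t=0: FL=W FR=S RL=W RR=W
t=3: FL=W FR=W RL=W RR=S
t=8: FL=S FR=S RL=S RR=S
t=9: FL=S FR=S RL=S RR=S
t=14: FL=W FR=W RL=W RR=W
t=18: FL=S FR=S RL=S RR=S
t=21: FL=S FR=S RL=S RR=S
t=23: FL=W FR=S RL=W RR=W


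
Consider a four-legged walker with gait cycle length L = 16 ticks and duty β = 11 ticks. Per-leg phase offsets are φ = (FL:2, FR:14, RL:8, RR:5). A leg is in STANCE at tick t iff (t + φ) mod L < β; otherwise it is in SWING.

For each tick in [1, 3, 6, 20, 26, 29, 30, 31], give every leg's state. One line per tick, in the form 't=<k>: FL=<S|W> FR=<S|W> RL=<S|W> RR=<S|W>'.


t=1: phase=(3,15,9,6) vs β=11 → FL=S FR=W RL=S RR=S
t=3: phase=(5,1,11,8) vs β=11 → FL=S FR=S RL=W RR=S
t=6: phase=(8,4,14,11) vs β=11 → FL=S FR=S RL=W RR=W
t=20: phase=(6,2,12,9) vs β=11 → FL=S FR=S RL=W RR=S
t=26: phase=(12,8,2,15) vs β=11 → FL=W FR=S RL=S RR=W
t=29: phase=(15,11,5,2) vs β=11 → FL=W FR=W RL=S RR=S
t=30: phase=(0,12,6,3) vs β=11 → FL=S FR=W RL=S RR=S
t=31: phase=(1,13,7,4) vs β=11 → FL=S FR=W RL=S RR=S

t=1: FL=S FR=W RL=S RR=S
t=3: FL=S FR=S RL=W RR=S
t=6: FL=S FR=S RL=W RR=W
t=20: FL=S FR=S RL=W RR=S
t=26: FL=W FR=S RL=S RR=W
t=29: FL=W FR=W RL=S RR=S
t=30: FL=S FR=W RL=S RR=S
t=31: FL=S FR=W RL=S RR=S


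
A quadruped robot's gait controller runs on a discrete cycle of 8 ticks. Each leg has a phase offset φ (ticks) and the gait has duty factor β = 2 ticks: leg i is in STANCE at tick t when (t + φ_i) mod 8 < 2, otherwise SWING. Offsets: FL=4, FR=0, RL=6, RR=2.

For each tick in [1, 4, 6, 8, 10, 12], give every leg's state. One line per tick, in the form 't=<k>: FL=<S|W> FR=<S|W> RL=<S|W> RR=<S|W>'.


t=1: FL=W FR=S RL=W RR=W
t=4: FL=S FR=W RL=W RR=W
t=6: FL=W FR=W RL=W RR=S
t=8: FL=W FR=S RL=W RR=W
t=10: FL=W FR=W RL=S RR=W
t=12: FL=S FR=W RL=W RR=W

t=1: phase=(5,1,7,3) vs β=2 → FL=W FR=S RL=W RR=W
t=4: phase=(0,4,2,6) vs β=2 → FL=S FR=W RL=W RR=W
t=6: phase=(2,6,4,0) vs β=2 → FL=W FR=W RL=W RR=S
t=8: phase=(4,0,6,2) vs β=2 → FL=W FR=S RL=W RR=W
t=10: phase=(6,2,0,4) vs β=2 → FL=W FR=W RL=S RR=W
t=12: phase=(0,4,2,6) vs β=2 → FL=S FR=W RL=W RR=W


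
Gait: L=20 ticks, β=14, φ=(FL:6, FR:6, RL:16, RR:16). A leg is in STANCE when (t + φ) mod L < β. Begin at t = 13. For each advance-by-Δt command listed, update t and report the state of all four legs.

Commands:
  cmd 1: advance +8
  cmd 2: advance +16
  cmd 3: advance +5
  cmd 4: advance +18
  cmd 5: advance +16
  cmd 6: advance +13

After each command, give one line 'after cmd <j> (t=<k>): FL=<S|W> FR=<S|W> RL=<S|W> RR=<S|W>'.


after cmd 1 (t=21): FL=S FR=S RL=W RR=W
after cmd 2 (t=37): FL=S FR=S RL=S RR=S
after cmd 3 (t=42): FL=S FR=S RL=W RR=W
after cmd 4 (t=60): FL=S FR=S RL=W RR=W
after cmd 5 (t=76): FL=S FR=S RL=S RR=S
after cmd 6 (t=89): FL=W FR=W RL=S RR=S

start t=13: FL=W FR=W RL=S RR=S
cmd 1: advance +8 → t=21, phase=(7,7,17,17) → FL=S FR=S RL=W RR=W
cmd 2: advance +16 → t=37, phase=(3,3,13,13) → FL=S FR=S RL=S RR=S
cmd 3: advance +5 → t=42, phase=(8,8,18,18) → FL=S FR=S RL=W RR=W
cmd 4: advance +18 → t=60, phase=(6,6,16,16) → FL=S FR=S RL=W RR=W
cmd 5: advance +16 → t=76, phase=(2,2,12,12) → FL=S FR=S RL=S RR=S
cmd 6: advance +13 → t=89, phase=(15,15,5,5) → FL=W FR=W RL=S RR=S


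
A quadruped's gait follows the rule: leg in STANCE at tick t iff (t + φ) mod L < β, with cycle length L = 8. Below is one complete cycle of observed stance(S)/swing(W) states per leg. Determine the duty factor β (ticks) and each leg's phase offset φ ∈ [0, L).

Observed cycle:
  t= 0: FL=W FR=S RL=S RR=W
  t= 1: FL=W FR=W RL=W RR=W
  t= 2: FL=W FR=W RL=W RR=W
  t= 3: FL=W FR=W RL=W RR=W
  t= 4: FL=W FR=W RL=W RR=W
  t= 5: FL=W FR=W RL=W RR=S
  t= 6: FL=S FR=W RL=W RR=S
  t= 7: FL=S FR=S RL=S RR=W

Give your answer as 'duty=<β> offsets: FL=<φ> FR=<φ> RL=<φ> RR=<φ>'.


duty=2 offsets: FL=2 FR=1 RL=1 RR=3

duty β = stance ticks per leg = 2
FL: stance ticks = 2; W→S at t=6 → φ=2
FR: stance ticks = 2; W→S at t=7 → φ=1
RL: stance ticks = 2; W→S at t=7 → φ=1
RR: stance ticks = 2; W→S at t=5 → φ=3
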